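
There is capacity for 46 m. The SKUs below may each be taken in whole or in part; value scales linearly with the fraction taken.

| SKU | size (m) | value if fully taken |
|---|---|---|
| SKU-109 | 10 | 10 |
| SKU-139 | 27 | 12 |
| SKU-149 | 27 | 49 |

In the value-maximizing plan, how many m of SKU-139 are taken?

9

Sort by value density: SKU-149 49/27≈1.81, SKU-109 10/10≈1, SKU-139 12/27≈0.444.
SKU-149: take in full, 27 m for value 49 — 19 left.
All 10 m of SKU-109 fit (value 10) — 9 remain.
Fill the last 9 m with part of SKU-139: 9/27 of it earns 4.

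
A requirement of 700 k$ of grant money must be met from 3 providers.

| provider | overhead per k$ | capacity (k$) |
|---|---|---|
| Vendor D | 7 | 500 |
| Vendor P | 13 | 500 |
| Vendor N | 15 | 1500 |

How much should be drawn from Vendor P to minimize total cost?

Use providers in increasing cost order.
Take 500 from Vendor D at 7 ; need 200 more.
Vendor P (13): take the remaining 200 ; done.
Vendor N: unused.

200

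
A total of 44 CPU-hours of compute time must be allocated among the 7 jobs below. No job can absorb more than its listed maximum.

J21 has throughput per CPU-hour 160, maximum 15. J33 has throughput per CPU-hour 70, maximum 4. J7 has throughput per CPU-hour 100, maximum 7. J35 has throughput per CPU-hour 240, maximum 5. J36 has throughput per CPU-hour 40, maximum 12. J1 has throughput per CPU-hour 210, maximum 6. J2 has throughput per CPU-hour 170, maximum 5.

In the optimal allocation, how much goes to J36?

2

Highest throughput per CPU-hour first: J35 240 > J1 210 > J2 170 > J21 160 > J7 100 > J33 70 > J36 40.
J35: +5 to 5 (cap) — 39 left.
J1 takes 6 to reach its cap of 6 — 33 left.
Give J2 5 to hit its cap of 5 — 28 left.
Give J21 15 to hit its cap of 15 — 13 left.
J7: +7 to 7 (cap) — 6 left.
J33: +4 to 4 (cap) — 2 left.
J36: +2 (room for 12) → 2. Pool exhausted.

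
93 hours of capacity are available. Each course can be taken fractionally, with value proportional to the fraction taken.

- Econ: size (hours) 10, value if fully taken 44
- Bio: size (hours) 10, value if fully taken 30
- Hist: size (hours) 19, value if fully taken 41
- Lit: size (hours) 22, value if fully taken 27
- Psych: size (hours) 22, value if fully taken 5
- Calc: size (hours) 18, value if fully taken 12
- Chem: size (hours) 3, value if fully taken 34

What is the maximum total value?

190.5

Rank by value-to-size ratio: Chem 34/3≈11.3, Econ 44/10≈4.4, Bio 30/10≈3, Hist 41/19≈2.16, Lit 27/22≈1.23, Calc 12/18≈0.667, Psych 5/22≈0.227.
All 3 hours of Chem fit (value 34) — 90 remain.
Econ: take in full, 10 hours for value 44 — 80 left.
Take all of Bio (10 hours, value 30) — 70 hours left.
All 19 hours of Hist fit (value 41) — 51 remain.
Take all of Lit (22 hours, value 27) — 29 hours left.
All 18 hours of Calc fit (value 12) — 11 remain.
11 hours left: a 11/22 share of Psych gives 5×11/22 = 2.5.
Total value = 190.5.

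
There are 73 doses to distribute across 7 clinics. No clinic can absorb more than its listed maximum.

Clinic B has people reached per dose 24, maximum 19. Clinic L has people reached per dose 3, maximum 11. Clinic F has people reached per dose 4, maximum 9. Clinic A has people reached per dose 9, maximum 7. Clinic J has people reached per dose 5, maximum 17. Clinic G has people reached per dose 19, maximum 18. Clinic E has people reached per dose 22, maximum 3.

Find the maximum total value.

Order the clinics by people reached per dose: Clinic B 24 > Clinic E 22 > Clinic G 19 > Clinic A 9 > Clinic J 5 > Clinic F 4 > Clinic L 3.
Clinic B: +19 to 19 (cap) — 54 left.
Clinic E takes 3 to reach its cap of 3 — 51 left.
Clinic G: +18 to 18 (cap) — 33 left.
Give Clinic A 7 to hit its cap of 7 — 26 left.
Clinic J takes 17 to reach its cap of 17 — 9 left.
Clinic F takes 9 to reach its cap of 9 — 0 left.
Total = 24×19 + 4×9 + 9×7 + 5×17 + 19×18 + 22×3 = 1048.

1048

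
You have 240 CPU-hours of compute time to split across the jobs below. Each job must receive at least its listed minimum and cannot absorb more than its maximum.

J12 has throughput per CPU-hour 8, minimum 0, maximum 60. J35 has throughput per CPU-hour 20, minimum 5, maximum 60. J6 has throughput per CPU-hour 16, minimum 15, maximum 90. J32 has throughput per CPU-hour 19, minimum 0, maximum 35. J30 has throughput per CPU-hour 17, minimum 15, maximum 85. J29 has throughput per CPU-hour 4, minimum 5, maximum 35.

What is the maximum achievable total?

Meeting every minimum uses 0+5+15+0+15+5 = 40 CPU-hours, leaving 200.
Order the jobs by throughput per CPU-hour: J35 20 > J32 19 > J30 17 > J6 16 > J12 8 > J29 4.
Give J35 55 more to hit its cap of 60 — 145 left.
J32 takes 35 more to reach its cap of 35 — 110 left.
J30: +70 to 85 (cap) — 40 left.
J6: +40 (room for 75) → 55. Pool exhausted.
Total = 20×60 + 16×55 + 19×35 + 17×85 + 4×5 = 4210.

4210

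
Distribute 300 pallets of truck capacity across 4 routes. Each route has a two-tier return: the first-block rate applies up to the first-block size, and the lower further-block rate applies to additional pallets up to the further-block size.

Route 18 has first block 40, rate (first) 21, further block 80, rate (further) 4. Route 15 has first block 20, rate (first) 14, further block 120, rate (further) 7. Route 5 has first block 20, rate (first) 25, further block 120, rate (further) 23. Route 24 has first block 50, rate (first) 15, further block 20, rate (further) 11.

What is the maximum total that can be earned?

Rank every tier by rate: Route 5/T1 25 > Route 5/T2 23 > Route 18/T1 21 > Route 24/T1 15 > Route 15/T1 14 > Route 24/T2 11 > Route 15/T2 7 > Route 18/T2 4.
Fill Route 5 T1 block (20 at 25) ; 280 left.
Fill Route 5 T2 block (120 at 23) ; 160 left.
Fill Route 18 T1 block (40 at 21) ; 120 left.
Route 24/T1 (15): +50 ; 70 left.
Fill Route 15 T1 block (20 at 14) ; 50 left.
Route 24 T2 at 11: fill all 20 ; 30 left.
Route 15/T2: +30 of 120 at 7; pool empty.
Total = 25×20 + 23×120 + 21×40 + 15×50 + 14×20 + 11×20 + 7×30 = 5560.

5560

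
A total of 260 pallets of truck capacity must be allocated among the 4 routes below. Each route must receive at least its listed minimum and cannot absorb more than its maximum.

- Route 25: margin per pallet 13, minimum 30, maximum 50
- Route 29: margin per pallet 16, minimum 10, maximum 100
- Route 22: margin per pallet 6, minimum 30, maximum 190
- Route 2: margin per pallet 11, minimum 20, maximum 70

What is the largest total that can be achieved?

Meeting every minimum uses 30+10+30+20 = 90 pallets, leaving 170.
Rank by margin per pallet: Route 29 16 > Route 25 13 > Route 2 11 > Route 22 6.
Give Route 29 90 more to hit its cap of 100 ; 80 left.
Give Route 25 20 more to hit its cap of 50 ; 60 left.
Route 2 takes 50 more to reach its cap of 70 ; 10 left.
Route 22 has room for 160 more but only 10 remain, so it gets 40.
Total = 13×50 + 16×100 + 6×40 + 11×70 = 3260.

3260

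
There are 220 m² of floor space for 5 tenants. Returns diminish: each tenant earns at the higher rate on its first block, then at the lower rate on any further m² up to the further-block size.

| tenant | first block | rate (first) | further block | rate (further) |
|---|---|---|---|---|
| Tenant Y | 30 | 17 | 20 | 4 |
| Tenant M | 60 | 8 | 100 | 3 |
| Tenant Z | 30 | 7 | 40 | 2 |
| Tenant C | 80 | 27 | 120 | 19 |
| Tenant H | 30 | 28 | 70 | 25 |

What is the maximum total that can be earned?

Order all 10 blocks by rate: Tenant H/tier1 28 > Tenant C/tier1 27 > Tenant H/tier2 25 > Tenant C/tier2 19 > Tenant Y/tier1 17 > Tenant M/tier1 8 > Tenant Z/tier1 7 > Tenant Y/tier2 4 > Tenant M/tier2 3 > Tenant Z/tier2 2.
Tenant H/tier1 (28): +30 — 190 left.
Tenant C/tier1 (27): +80 — 110 left.
Tenant H/tier2 (25): +70 — 40 left.
Tenant C/tier2: +40 of 120 at 19; pool empty.
Total = 28×30 + 27×80 + 25×70 + 19×40 = 5510.

5510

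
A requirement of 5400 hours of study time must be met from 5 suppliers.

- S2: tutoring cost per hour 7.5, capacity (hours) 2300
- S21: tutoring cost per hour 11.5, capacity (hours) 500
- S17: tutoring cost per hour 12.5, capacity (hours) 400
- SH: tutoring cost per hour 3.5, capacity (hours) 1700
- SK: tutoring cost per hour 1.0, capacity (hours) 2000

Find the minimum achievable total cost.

Use suppliers in increasing cost order.
SK at 1.0: take all 2000 hours — 3400 still needed.
Take 1700 from SH at 3.5 — need 1700 more.
S2 at 7.5: take 1700 of its 2300 — requirement met.
S21, S17: unused.
Cost = 2000×1.0 + 1700×3.5 + 1700×7.5 = 20700.

20700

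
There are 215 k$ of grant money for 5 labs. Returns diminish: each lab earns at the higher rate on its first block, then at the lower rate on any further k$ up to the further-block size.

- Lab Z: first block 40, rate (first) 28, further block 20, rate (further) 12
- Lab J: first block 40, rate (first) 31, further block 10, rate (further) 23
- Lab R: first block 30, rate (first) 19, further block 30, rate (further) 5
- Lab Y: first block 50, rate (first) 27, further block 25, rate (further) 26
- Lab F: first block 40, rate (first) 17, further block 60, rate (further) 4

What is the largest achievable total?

5500

Order all 10 blocks by rate: Lab J/tier1 31 > Lab Z/tier1 28 > Lab Y/tier1 27 > Lab Y/tier2 26 > Lab J/tier2 23 > Lab R/tier1 19 > Lab F/tier1 17 > Lab Z/tier2 12 > Lab R/tier2 5 > Lab F/tier2 4.
Lab J tier1 at 31: fill all 40 — 175 left.
Fill Lab Z tier1 block (40 at 28) — 135 left.
Fill Lab Y tier1 block (50 at 27) — 85 left.
Lab Y/tier2 (26): +25 — 60 left.
Lab J tier2 at 23: fill all 10 — 50 left.
Lab R/tier1 (19): +30 — 20 left.
20 remain; put them into Lab F tier1 at 17.
Total = 31×40 + 28×40 + 27×50 + 26×25 + 23×10 + 19×30 + 17×20 = 5500.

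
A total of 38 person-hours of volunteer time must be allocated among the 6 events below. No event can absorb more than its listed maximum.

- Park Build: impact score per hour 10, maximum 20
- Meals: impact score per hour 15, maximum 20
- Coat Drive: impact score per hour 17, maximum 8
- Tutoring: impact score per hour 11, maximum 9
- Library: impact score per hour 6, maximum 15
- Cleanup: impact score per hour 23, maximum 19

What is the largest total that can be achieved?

Rank by impact score per hour: Cleanup 23 > Coat Drive 17 > Meals 15 > Tutoring 11 > Park Build 10 > Library 6.
Cleanup takes 19 to reach its cap of 19 ; 19 left.
Give Coat Drive 8 to hit its cap of 8 ; 11 left.
Meals: +11 (room for 20) → 11. Pool exhausted.
Total = 15×11 + 17×8 + 23×19 = 738.

738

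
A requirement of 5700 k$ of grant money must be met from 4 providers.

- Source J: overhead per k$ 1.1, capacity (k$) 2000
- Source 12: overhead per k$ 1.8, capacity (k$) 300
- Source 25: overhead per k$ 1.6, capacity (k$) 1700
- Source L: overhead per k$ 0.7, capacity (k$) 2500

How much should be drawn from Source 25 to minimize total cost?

Fill from the cheapest provider first.
Take 2500 from Source L at 0.7 → need 3200 more.
Source J at 1.1: take all 2000 k$ → 1200 still needed.
Take 1200 from Source 25 at 1.6 to finish.
Source 12: unused.

1200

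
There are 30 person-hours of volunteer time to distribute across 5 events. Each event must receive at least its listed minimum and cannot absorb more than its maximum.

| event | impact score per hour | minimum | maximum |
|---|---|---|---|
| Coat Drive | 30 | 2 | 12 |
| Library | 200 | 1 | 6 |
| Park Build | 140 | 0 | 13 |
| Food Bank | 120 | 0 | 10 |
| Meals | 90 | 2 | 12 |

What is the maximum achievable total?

Meeting every minimum uses 2+1+0+0+2 = 5 person-hours, leaving 25.
Rank by impact score per hour: Library 200 > Park Build 140 > Food Bank 120 > Meals 90 > Coat Drive 30.
Library: +5 to 6 (cap) → 20 left.
Park Build takes 13 more to reach its cap of 13 → 7 left.
Food Bank: +7 (room for 10) → 7. Pool exhausted.
Total = 30×2 + 200×6 + 140×13 + 120×7 + 90×2 = 4100.

4100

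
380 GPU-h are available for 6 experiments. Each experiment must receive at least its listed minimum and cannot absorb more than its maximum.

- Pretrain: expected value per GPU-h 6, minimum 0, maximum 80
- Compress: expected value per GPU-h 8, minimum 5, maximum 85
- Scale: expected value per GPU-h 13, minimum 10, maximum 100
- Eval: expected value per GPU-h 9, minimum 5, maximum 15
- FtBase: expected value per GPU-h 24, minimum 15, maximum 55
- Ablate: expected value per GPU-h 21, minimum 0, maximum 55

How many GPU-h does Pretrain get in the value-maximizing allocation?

70

Meeting every minimum uses 0+5+10+5+15+0 = 35 GPU-h, leaving 345.
Rank by expected value per GPU-h: FtBase 24 > Ablate 21 > Scale 13 > Eval 9 > Compress 8 > Pretrain 6.
Give FtBase 40 more to hit its cap of 55 — 305 left.
Give Ablate 55 more to hit its cap of 55 — 250 left.
Scale takes 90 more to reach its cap of 100 — 160 left.
Eval: +10 to 15 (cap) — 150 left.
Compress takes 80 more to reach its cap of 85 — 70 left.
Only 70 left; Pretrain takes them to reach 70.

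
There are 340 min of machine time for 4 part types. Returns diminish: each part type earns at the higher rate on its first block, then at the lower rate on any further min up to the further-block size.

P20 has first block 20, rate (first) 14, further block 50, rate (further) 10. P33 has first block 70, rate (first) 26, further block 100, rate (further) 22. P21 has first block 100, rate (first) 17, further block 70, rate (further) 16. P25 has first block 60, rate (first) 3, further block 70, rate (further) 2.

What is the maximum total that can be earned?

Rank every tier by rate: P33/first 26 > P33/second 22 > P21/first 17 > P21/second 16 > P20/first 14 > P20/second 10 > P25/first 3 > P25/second 2.
Fill P33 first block (70 at 26) — 270 left.
P33 second at 22: fill all 100 — 170 left.
P21/first (17): +100 — 70 left.
P21/second (16): +70 — 0 left.
Total = 26×70 + 22×100 + 17×100 + 16×70 = 6840.

6840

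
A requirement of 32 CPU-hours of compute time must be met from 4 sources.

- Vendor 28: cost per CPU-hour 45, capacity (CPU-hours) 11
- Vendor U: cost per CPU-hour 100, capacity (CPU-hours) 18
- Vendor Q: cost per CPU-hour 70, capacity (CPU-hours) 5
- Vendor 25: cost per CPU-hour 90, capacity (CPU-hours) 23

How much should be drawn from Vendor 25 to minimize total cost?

Fill from the cheapest source first.
Take 11 from Vendor 28 at 45 → need 21 more.
Vendor Q (70): use full 5 → 16 CPU-hours to go.
Take 16 from Vendor 25 at 90 to finish.
Vendor U: unused.

16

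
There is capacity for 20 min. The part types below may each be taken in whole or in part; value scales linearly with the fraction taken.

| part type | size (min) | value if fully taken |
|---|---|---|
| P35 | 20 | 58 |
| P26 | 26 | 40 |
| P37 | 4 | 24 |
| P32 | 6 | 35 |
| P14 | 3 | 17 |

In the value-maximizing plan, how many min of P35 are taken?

7

Sort by value density: P37 24/4≈6, P32 35/6≈5.83, P14 17/3≈5.67, P35 58/20≈2.9, P26 40/26≈1.54.
P37: take in full, 4 min for value 24 — 16 left.
All 6 min of P32 fit (value 35) — 10 remain.
Take all of P14 (3 min, value 17) — 7 min left.
7 min left: a 7/20 share of P35 gives 58×7/20 = 20.3.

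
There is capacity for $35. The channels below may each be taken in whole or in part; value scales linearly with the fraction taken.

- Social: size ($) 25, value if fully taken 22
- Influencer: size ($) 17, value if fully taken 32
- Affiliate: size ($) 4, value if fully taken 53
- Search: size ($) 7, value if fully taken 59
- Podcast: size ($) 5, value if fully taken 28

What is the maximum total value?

173.76

Rank by value-to-size ratio: Affiliate 53/4≈13.2, Search 59/7≈8.43, Podcast 28/5≈5.6, Influencer 32/17≈1.88, Social 22/25≈0.88.
All 4 $ of Affiliate fit (value 53) ; 31 remain.
Take all of Search (7 $, value 59) ; 24 $ left.
All 5 $ of Podcast fit (value 28) ; 19 remain.
Take all of Influencer (17 $, value 32) ; 2 $ left.
Fill the last 2 $ with part of Social: 2/25 of it earns 1.76.
Total value = 173.76.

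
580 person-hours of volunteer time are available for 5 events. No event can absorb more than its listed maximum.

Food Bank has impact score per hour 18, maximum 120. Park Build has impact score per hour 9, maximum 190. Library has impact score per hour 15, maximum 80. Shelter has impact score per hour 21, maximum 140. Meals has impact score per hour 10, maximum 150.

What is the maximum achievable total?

Rank by impact score per hour: Shelter 21 > Food Bank 18 > Library 15 > Meals 10 > Park Build 9.
Shelter takes 140 to reach its cap of 140 → 440 left.
Food Bank: +120 to 120 (cap) → 320 left.
Library takes 80 to reach its cap of 80 → 240 left.
Meals takes 150 to reach its cap of 150 → 90 left.
Park Build: +90 (room for 190) → 90. Pool exhausted.
Total = 18×120 + 9×90 + 15×80 + 21×140 + 10×150 = 8610.

8610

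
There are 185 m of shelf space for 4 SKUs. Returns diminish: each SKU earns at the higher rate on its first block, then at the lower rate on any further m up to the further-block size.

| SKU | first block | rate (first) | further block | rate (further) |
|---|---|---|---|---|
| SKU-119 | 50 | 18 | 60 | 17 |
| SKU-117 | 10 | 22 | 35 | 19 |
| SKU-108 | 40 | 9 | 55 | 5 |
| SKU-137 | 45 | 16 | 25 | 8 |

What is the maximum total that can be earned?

3285

Rank every tier by rate: SKU-117/first 22 > SKU-117/second 19 > SKU-119/first 18 > SKU-119/second 17 > SKU-137/first 16 > SKU-108/first 9 > SKU-137/second 8 > SKU-108/second 5.
Fill SKU-117 first block (10 at 22) — 175 left.
Fill SKU-117 second block (35 at 19) — 140 left.
SKU-119/first (18): +50 — 90 left.
SKU-119 second at 17: fill all 60 — 30 left.
SKU-137/first: +30 of 45 at 16; pool empty.
Total = 22×10 + 19×35 + 18×50 + 17×60 + 16×30 = 3285.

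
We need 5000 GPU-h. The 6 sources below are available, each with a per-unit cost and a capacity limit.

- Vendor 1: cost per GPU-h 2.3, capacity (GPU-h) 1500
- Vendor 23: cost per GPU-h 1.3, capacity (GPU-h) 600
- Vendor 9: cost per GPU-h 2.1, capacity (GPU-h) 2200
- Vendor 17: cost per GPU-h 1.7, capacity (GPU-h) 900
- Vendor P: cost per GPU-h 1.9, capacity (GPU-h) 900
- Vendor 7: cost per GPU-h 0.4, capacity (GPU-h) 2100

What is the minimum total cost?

Use sources in increasing cost order.
Vendor 7 at 0.4: take all 2100 GPU-h ; 2900 still needed.
Vendor 23 (1.3): use full 600 ; 2300 GPU-h to go.
Take 900 from Vendor 17 at 1.7 ; need 1400 more.
Vendor P at 1.9: take all 900 GPU-h ; 500 still needed.
Take 500 from Vendor 9 at 2.1 to finish.
Vendor 1: unused.
Cost = 2100×0.4 + 600×1.3 + 900×1.7 + 900×1.9 + 500×2.1 = 5910.

5910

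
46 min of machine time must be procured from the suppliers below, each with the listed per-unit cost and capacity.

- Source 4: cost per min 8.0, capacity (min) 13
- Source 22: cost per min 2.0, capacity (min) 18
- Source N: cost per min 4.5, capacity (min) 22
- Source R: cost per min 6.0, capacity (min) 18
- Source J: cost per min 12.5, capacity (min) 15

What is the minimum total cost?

171

Fill from the cheapest supplier first.
Source 22 (2.0): use full 18 → 28 min to go.
Source N (4.5): use full 22 → 6 min to go.
Source R (6.0): take the remaining 6 → done.
Source 4, Source J: unused.
Cost = 18×2.0 + 22×4.5 + 6×6.0 = 171.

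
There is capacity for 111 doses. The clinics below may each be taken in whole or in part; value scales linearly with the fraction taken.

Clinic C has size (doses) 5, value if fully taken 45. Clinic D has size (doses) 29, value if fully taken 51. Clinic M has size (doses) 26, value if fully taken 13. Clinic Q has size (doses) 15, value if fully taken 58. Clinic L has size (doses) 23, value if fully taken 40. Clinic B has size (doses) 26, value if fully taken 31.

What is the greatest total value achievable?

Best value per unit of size first: Clinic C 45/5≈9, Clinic Q 58/15≈3.87, Clinic D 51/29≈1.76, Clinic L 40/23≈1.74, Clinic B 31/26≈1.19, Clinic M 13/26≈0.5.
Take all of Clinic C (5 doses, value 45) → 106 doses left.
All 15 doses of Clinic Q fit (value 58) → 91 remain.
Take all of Clinic D (29 doses, value 51) → 62 doses left.
Take all of Clinic L (23 doses, value 40) → 39 doses left.
Take all of Clinic B (26 doses, value 31) → 13 doses left.
13 doses left: a 13/26 share of Clinic M gives 13×13/26 = 6.5.
Total value = 231.5.

231.5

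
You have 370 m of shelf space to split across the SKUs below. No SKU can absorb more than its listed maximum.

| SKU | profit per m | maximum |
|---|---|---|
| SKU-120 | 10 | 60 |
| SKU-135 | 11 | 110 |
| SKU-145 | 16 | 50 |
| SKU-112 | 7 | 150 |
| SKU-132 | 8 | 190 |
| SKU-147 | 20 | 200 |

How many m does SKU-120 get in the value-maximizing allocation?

Rank by profit per m: SKU-147 20 > SKU-145 16 > SKU-135 11 > SKU-120 10 > SKU-132 8 > SKU-112 7.
Give SKU-147 200 to hit its cap of 200 — 170 left.
Give SKU-145 50 to hit its cap of 50 — 120 left.
SKU-135: +110 to 110 (cap) — 10 left.
Only 10 left; SKU-120 takes them to reach 10.

10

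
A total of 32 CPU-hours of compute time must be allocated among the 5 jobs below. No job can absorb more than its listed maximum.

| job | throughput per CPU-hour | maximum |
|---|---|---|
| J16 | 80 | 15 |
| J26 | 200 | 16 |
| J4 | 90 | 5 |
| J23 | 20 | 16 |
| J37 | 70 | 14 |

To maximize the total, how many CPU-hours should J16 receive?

Rank by throughput per CPU-hour: J26 200 > J4 90 > J16 80 > J37 70 > J23 20.
Give J26 16 to hit its cap of 16 ; 16 left.
J4 takes 5 to reach its cap of 5 ; 11 left.
Only 11 left; J16 takes them to reach 11.

11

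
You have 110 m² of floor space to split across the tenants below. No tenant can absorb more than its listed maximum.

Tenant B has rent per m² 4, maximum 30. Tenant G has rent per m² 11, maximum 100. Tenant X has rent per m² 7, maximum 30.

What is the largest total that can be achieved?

Rank by rent per m²: Tenant G 11 > Tenant X 7 > Tenant B 4.
Tenant G takes 100 to reach its cap of 100 → 10 left.
Tenant X: +10 (room for 30) → 10. Pool exhausted.
Total = 11×100 + 7×10 = 1170.

1170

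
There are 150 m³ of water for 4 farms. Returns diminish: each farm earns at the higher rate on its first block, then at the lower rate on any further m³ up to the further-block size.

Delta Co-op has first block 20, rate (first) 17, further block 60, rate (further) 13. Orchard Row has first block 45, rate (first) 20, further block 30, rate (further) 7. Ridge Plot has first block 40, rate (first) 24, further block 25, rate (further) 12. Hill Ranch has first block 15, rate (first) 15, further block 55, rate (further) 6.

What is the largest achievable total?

Rank every tier by rate: Ridge Plot/T1 24 > Orchard Row/T1 20 > Delta Co-op/T1 17 > Hill Ranch/T1 15 > Delta Co-op/T2 13 > Ridge Plot/T2 12 > Orchard Row/T2 7 > Hill Ranch/T2 6.
Fill Ridge Plot T1 block (40 at 24) — 110 left.
Orchard Row/T1 (20): +45 — 65 left.
Delta Co-op T1 at 17: fill all 20 — 45 left.
Hill Ranch T1 at 15: fill all 15 — 30 left.
30 remain; put them into Delta Co-op T2 at 13.
Total = 24×40 + 20×45 + 17×20 + 15×15 + 13×30 = 2815.

2815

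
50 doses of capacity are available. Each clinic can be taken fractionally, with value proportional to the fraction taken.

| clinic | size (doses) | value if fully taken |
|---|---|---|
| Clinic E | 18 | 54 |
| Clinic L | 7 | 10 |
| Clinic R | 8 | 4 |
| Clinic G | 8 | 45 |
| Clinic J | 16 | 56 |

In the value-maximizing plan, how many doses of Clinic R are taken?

1

Rank by value-to-size ratio: Clinic G 45/8≈5.62, Clinic J 56/16≈3.5, Clinic E 54/18≈3, Clinic L 10/7≈1.43, Clinic R 4/8≈0.5.
All 8 doses of Clinic G fit (value 45) ; 42 remain.
Take all of Clinic J (16 doses, value 56) ; 26 doses left.
All 18 doses of Clinic E fit (value 54) ; 8 remain.
All 7 doses of Clinic L fit (value 10) ; 1 remain.
Only 1 doses remain; take 1/8 of Clinic R for value 4×1/8 = 0.5.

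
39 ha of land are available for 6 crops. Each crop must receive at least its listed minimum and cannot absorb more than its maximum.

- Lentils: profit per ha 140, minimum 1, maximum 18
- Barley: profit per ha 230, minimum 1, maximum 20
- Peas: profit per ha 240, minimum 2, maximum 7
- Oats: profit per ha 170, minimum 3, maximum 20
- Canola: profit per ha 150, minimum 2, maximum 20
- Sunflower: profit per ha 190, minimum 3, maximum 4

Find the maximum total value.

8330

Meeting every minimum uses 1+1+2+3+2+3 = 12 ha, leaving 27.
Order the crops by profit per ha: Peas 240 > Barley 230 > Sunflower 190 > Oats 170 > Canola 150 > Lentils 140.
Peas takes 5 more to reach its cap of 7 ; 22 left.
Barley: +19 to 20 (cap) ; 3 left.
Sunflower takes 1 more to reach its cap of 4 ; 2 left.
Oats has room for 17 more but only 2 remain, so it gets 5.
Total = 140×1 + 230×20 + 240×7 + 170×5 + 150×2 + 190×4 = 8330.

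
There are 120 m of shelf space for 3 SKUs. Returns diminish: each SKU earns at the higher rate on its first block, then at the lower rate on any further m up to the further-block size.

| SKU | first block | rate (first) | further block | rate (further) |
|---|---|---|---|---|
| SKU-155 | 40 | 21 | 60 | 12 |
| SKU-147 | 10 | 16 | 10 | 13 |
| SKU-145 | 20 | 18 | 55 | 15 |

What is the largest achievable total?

2110

Rank every tier by rate: SKU-155/first 21 > SKU-145/first 18 > SKU-147/first 16 > SKU-145/second 15 > SKU-147/second 13 > SKU-155/second 12.
SKU-155/first (21): +40 — 80 left.
SKU-145 first at 18: fill all 20 — 60 left.
SKU-147 first at 16: fill all 10 — 50 left.
50 remain; put them into SKU-145 second at 15.
Total = 21×40 + 18×20 + 16×10 + 15×50 = 2110.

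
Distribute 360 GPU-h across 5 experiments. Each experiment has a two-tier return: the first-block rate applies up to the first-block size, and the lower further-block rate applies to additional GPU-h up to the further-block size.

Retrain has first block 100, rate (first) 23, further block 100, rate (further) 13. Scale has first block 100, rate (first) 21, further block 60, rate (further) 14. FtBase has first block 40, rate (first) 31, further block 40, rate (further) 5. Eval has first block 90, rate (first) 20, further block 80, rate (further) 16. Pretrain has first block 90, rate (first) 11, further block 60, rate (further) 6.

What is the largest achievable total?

7920

Treat each block as its own option and order by rate: FtBase/T1 31 > Retrain/T1 23 > Scale/T1 21 > Eval/T1 20 > Eval/T2 16 > Scale/T2 14 > Retrain/T2 13 > Pretrain/T1 11 > Pretrain/T2 6 > FtBase/T2 5.
FtBase T1 at 31: fill all 40 → 320 left.
Retrain/T1 (23): +100 → 220 left.
Scale/T1 (21): +100 → 120 left.
Fill Eval T1 block (90 at 20) → 30 left.
Eval T2 at 16: only 30 left, fill 30.
Total = 31×40 + 23×100 + 21×100 + 20×90 + 16×30 = 7920.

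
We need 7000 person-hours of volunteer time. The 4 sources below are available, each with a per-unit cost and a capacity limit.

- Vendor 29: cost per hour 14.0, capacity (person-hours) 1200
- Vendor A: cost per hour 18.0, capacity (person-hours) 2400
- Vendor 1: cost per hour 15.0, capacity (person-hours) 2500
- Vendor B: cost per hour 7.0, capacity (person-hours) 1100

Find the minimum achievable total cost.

101600

Use sources in increasing cost order.
Vendor B at 7.0: take all 1100 person-hours → 5900 still needed.
Vendor 29 (14.0): use full 1200 → 4700 person-hours to go.
Take 2500 from Vendor 1 at 15.0 → need 2200 more.
Vendor A (18.0): take the remaining 2200 → done.
Cost = 1100×7.0 + 1200×14.0 + 2500×15.0 + 2200×18.0 = 101600.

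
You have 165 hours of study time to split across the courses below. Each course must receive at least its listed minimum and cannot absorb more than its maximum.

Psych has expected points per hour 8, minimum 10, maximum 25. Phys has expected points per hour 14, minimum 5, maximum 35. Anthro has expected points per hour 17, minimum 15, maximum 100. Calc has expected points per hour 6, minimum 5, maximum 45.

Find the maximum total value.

Meeting every minimum uses 10+5+15+5 = 35 hours, leaving 130.
Order the courses by expected points per hour: Anthro 17 > Phys 14 > Psych 8 > Calc 6.
Anthro: +85 to 100 (cap) — 45 left.
Phys takes 30 more to reach its cap of 35 — 15 left.
Give Psych 15 more to hit its cap of 25 — 0 left.
Total = 8×25 + 14×35 + 17×100 + 6×5 = 2420.

2420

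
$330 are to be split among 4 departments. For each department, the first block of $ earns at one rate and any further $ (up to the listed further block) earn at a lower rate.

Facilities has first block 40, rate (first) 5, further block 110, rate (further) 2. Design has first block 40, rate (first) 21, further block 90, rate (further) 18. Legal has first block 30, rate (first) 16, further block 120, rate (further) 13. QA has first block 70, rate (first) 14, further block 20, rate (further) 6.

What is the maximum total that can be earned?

5220

Order all 8 blocks by rate: Design/T1 21 > Design/T2 18 > Legal/T1 16 > QA/T1 14 > Legal/T2 13 > QA/T2 6 > Facilities/T1 5 > Facilities/T2 2.
Design/T1 (21): +40 → 290 left.
Design T2 at 18: fill all 90 → 200 left.
Legal T1 at 16: fill all 30 → 170 left.
Fill QA T1 block (70 at 14) → 100 left.
Legal/T2: +100 of 120 at 13; pool empty.
Total = 21×40 + 18×90 + 16×30 + 14×70 + 13×100 = 5220.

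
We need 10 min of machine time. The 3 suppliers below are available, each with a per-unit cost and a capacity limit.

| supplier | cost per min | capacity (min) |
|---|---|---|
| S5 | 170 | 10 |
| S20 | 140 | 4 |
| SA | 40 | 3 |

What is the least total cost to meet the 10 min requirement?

1190

Cheapest first:
SA (40): use full 3 ; 7 min to go.
Take 4 from S20 at 140 ; need 3 more.
S5 (170): take the remaining 3 ; done.
Cost = 3×40 + 4×140 + 3×170 = 1190.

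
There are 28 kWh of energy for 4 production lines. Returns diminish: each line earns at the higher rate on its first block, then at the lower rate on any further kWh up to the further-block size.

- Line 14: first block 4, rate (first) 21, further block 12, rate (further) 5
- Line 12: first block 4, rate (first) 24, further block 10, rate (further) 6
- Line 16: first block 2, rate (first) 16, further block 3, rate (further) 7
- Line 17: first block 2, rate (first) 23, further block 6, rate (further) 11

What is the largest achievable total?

Rank every tier by rate: Line 12/T1 24 > Line 17/T1 23 > Line 14/T1 21 > Line 16/T1 16 > Line 17/T2 11 > Line 16/T2 7 > Line 12/T2 6 > Line 14/T2 5.
Fill Line 12 T1 block (4 at 24) — 24 left.
Line 17 T1 at 23: fill all 2 — 22 left.
Line 14/T1 (21): +4 — 18 left.
Fill Line 16 T1 block (2 at 16) — 16 left.
Line 17 T2 at 11: fill all 6 — 10 left.
Line 16/T2 (7): +3 — 7 left.
7 remain; put them into Line 12 T2 at 6.
Total = 24×4 + 23×2 + 21×4 + 16×2 + 11×6 + 7×3 + 6×7 = 387.

387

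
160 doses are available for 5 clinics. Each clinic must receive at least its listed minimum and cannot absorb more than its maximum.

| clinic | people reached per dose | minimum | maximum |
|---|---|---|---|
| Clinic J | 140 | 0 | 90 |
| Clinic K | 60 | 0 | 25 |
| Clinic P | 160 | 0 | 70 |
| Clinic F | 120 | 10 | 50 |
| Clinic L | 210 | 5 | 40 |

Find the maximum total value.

26400

Meeting every minimum uses 0+0+0+10+5 = 15 doses, leaving 145.
Order the clinics by people reached per dose: Clinic L 210 > Clinic P 160 > Clinic J 140 > Clinic F 120 > Clinic K 60.
Clinic L: +35 to 40 (cap) — 110 left.
Give Clinic P 70 more to hit its cap of 70 — 40 left.
Clinic J: +40 (room for 90) → 40. Pool exhausted.
Total = 140×40 + 160×70 + 120×10 + 210×40 = 26400.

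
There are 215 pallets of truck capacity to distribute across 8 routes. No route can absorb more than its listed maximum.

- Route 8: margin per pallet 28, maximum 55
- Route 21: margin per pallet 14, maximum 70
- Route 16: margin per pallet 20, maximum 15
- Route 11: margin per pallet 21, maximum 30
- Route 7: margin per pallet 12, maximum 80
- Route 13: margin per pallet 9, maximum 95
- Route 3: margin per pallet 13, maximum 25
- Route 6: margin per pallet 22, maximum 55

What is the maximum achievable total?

4520

Rank by margin per pallet: Route 8 28 > Route 6 22 > Route 11 21 > Route 16 20 > Route 21 14 > Route 3 13 > Route 7 12 > Route 13 9.
Route 8: +55 to 55 (cap) → 160 left.
Give Route 6 55 to hit its cap of 55 → 105 left.
Give Route 11 30 to hit its cap of 30 → 75 left.
Route 16: +15 to 15 (cap) → 60 left.
Route 21: +60 (room for 70) → 60. Pool exhausted.
Total = 28×55 + 14×60 + 20×15 + 21×30 + 22×55 = 4520.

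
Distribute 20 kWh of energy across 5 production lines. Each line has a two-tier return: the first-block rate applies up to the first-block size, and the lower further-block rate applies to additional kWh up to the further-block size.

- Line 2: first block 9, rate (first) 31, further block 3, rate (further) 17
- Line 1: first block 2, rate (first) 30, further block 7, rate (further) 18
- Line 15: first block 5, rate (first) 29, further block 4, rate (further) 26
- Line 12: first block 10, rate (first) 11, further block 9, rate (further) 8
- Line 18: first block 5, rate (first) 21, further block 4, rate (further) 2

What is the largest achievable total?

588

Order all 10 blocks by rate: Line 2/first 31 > Line 1/first 30 > Line 15/first 29 > Line 15/second 26 > Line 18/first 21 > Line 1/second 18 > Line 2/second 17 > Line 12/first 11 > Line 12/second 8 > Line 18/second 2.
Fill Line 2 first block (9 at 31) ; 11 left.
Line 1 first at 30: fill all 2 ; 9 left.
Line 15 first at 29: fill all 5 ; 4 left.
Line 15 second at 26: fill all 4 ; 0 left.
Total = 31×9 + 30×2 + 29×5 + 26×4 = 588.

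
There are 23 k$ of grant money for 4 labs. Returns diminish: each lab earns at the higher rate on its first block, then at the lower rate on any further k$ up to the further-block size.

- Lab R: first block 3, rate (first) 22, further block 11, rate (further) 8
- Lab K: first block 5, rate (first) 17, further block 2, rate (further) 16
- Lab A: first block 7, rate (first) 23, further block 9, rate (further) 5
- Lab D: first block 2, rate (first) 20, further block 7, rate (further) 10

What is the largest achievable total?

Order all 8 blocks by rate: Lab A/T1 23 > Lab R/T1 22 > Lab D/T1 20 > Lab K/T1 17 > Lab K/T2 16 > Lab D/T2 10 > Lab R/T2 8 > Lab A/T2 5.
Fill Lab A T1 block (7 at 23) → 16 left.
Lab R/T1 (22): +3 → 13 left.
Lab D/T1 (20): +2 → 11 left.
Fill Lab K T1 block (5 at 17) → 6 left.
Fill Lab K T2 block (2 at 16) → 4 left.
Lab D/T2: +4 of 7 at 10; pool empty.
Total = 23×7 + 22×3 + 20×2 + 17×5 + 16×2 + 10×4 = 424.

424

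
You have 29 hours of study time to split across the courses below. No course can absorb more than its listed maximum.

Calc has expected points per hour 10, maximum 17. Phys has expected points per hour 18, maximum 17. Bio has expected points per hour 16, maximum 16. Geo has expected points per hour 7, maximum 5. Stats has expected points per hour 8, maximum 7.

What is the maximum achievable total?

498

Order the courses by expected points per hour: Phys 18 > Bio 16 > Calc 10 > Stats 8 > Geo 7.
Give Phys 17 to hit its cap of 17 — 12 left.
Bio has room for 16 but only 12 remain, so it gets 12.
Total = 18×17 + 16×12 = 498.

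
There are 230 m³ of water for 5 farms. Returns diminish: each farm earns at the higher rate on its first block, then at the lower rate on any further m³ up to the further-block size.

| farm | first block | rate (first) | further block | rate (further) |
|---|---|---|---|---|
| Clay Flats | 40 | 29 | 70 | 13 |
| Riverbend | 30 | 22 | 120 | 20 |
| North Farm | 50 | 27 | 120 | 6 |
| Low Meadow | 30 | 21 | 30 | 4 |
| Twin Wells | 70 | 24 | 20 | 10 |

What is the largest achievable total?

Order all 10 blocks by rate: Clay Flats/T1 29 > North Farm/T1 27 > Twin Wells/T1 24 > Riverbend/T1 22 > Low Meadow/T1 21 > Riverbend/T2 20 > Clay Flats/T2 13 > Twin Wells/T2 10 > North Farm/T2 6 > Low Meadow/T2 4.
Clay Flats/T1 (29): +40 → 190 left.
North Farm T1 at 27: fill all 50 → 140 left.
Twin Wells T1 at 24: fill all 70 → 70 left.
Riverbend/T1 (22): +30 → 40 left.
Fill Low Meadow T1 block (30 at 21) → 10 left.
Riverbend T2 at 20: only 10 left, fill 10.
Total = 29×40 + 27×50 + 24×70 + 22×30 + 21×30 + 20×10 = 5680.

5680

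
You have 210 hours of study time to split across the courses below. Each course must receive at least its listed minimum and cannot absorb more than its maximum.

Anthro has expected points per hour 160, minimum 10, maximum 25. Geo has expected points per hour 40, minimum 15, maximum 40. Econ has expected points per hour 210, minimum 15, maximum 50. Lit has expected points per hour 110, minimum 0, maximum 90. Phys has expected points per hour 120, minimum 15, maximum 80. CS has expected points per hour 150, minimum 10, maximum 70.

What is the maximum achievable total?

31600

Meeting every minimum uses 10+15+15+0+15+10 = 65 hours, leaving 145.
Order the courses by expected points per hour: Econ 210 > Anthro 160 > CS 150 > Phys 120 > Lit 110 > Geo 40.
Econ takes 35 more to reach its cap of 50 ; 110 left.
Anthro takes 15 more to reach its cap of 25 ; 95 left.
CS takes 60 more to reach its cap of 70 ; 35 left.
Only 35 left; Phys takes them to reach 50.
Total = 160×25 + 40×15 + 210×50 + 120×50 + 150×70 = 31600.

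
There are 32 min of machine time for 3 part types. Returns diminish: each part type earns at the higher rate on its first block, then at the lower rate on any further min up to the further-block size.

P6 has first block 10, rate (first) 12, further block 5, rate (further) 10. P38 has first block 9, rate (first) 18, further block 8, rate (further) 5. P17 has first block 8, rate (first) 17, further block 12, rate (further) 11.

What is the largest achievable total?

473

Rank every tier by rate: P38/T1 18 > P17/T1 17 > P6/T1 12 > P17/T2 11 > P6/T2 10 > P38/T2 5.
Fill P38 T1 block (9 at 18) ; 23 left.
Fill P17 T1 block (8 at 17) ; 15 left.
P6/T1 (12): +10 ; 5 left.
P17 T2 at 11: only 5 left, fill 5.
Total = 18×9 + 17×8 + 12×10 + 11×5 = 473.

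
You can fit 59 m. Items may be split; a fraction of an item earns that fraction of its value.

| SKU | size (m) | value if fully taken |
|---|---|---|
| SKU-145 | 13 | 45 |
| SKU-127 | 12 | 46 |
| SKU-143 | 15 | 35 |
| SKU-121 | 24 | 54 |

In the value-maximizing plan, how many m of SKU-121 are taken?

Sort by value density: SKU-127 46/12≈3.83, SKU-145 45/13≈3.46, SKU-143 35/15≈2.33, SKU-121 54/24≈2.25.
All 12 m of SKU-127 fit (value 46) ; 47 remain.
All 13 m of SKU-145 fit (value 45) ; 34 remain.
SKU-143: take in full, 15 m for value 35 ; 19 left.
Only 19 m remain; take 19/24 of SKU-121 for value 54×19/24 = 42.75.

19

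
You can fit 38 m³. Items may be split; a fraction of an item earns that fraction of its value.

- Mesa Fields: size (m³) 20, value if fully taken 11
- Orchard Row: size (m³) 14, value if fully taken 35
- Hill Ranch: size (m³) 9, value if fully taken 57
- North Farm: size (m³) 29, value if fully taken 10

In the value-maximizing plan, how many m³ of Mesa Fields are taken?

Rank by value-to-size ratio: Hill Ranch 57/9≈6.33, Orchard Row 35/14≈2.5, Mesa Fields 11/20≈0.55, North Farm 10/29≈0.345.
Take all of Hill Ranch (9 m³, value 57) ; 29 m³ left.
All 14 m³ of Orchard Row fit (value 35) ; 15 remain.
Only 15 m³ remain; take 15/20 of Mesa Fields for value 11×15/20 = 8.25.

15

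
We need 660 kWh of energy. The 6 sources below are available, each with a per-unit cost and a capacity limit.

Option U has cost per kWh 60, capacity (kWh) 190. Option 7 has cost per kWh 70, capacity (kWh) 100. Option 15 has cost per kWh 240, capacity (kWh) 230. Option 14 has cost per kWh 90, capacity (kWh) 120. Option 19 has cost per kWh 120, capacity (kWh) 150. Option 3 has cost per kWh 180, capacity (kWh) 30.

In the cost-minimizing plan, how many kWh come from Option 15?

70

Use sources in increasing cost order.
Option U (60): use full 190 — 470 kWh to go.
Option 7 (70): use full 100 — 370 kWh to go.
Option 14 at 90: take all 120 kWh — 250 still needed.
Option 19 at 120: take all 150 kWh — 100 still needed.
Take 30 from Option 3 at 180 — need 70 more.
Take 70 from Option 15 at 240 to finish.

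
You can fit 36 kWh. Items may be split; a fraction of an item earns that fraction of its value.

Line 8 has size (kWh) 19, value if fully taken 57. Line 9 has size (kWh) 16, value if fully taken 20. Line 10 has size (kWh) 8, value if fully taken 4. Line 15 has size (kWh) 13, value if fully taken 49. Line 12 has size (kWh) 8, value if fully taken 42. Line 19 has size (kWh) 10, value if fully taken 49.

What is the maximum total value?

Rank by value-to-size ratio: Line 12 42/8≈5.25, Line 19 49/10≈4.9, Line 15 49/13≈3.77, Line 8 57/19≈3, Line 9 20/16≈1.25, Line 10 4/8≈0.5.
Take all of Line 12 (8 kWh, value 42) → 28 kWh left.
Take all of Line 19 (10 kWh, value 49) → 18 kWh left.
Line 15: take in full, 13 kWh for value 49 → 5 left.
Fill the last 5 kWh with part of Line 8: 5/19 of it earns 15.
Total value = 155.

155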